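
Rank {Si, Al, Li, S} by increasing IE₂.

Si < Al < S < Li

Consider each +1 ion: Si⁺ still has 3 valence electrons; Al⁺ still has 2 valence electrons; Li⁺ is the bare [He] core; S⁺ still has 5 valence electrons.
Core electrons are held far more tightly than valence electrons, so Li tops the IE_2 order.
Valence configurations: Si⁺ [Ne]3s²3p¹, Al⁺ [Ne]3s², S⁺ [Ne]3s²3p³.
Si⁺ loses a lone 3p electron whereas Al⁺ must break into a filled 3s² pair, so IE_2(Al) > IE_2(Si) even though Si has the higher nuclear charge.
Approximate IE_2 values (kJ/mol): Si 1577, Al 1817, Li 7298, S 2252.
Hence IE_2: Si < Al < S < Li.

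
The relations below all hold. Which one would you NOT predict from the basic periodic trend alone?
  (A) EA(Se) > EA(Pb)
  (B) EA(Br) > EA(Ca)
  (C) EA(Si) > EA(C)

(C)

The general trend: electron affinity increases across a period and decreases down a group.
(A) Se (period 4, group 16) vs Pb (period 6, group 14): the stated order agrees with the simple trend.
(B) Br (period 4, group 17) vs Ca (period 4, group 2): the stated order agrees with the simple trend.
(C) Si (period 3, group 14) vs C (period 2, group 14): the stated order contradicts the simple trend.
The exception is (C): Si's larger, more diffuse 3p orbitals accept an added electron slightly more readily than C's compact 2p.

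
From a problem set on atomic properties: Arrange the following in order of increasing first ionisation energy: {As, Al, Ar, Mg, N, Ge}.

Al < Mg < Ge < As < N < Ar

N is in period 2, group 15; Mg is in period 3, group 2; Al is in period 3, group 13; Ar is in period 3, group 18; Ge is in period 4, group 14; As is in period 4, group 15.
IE₁ increases left→right with effective nuclear charge and decreases top→bottom as the valence shell moves farther out.
These span different periods and groups, so the two trends combine.
Mg > Al: this pair runs against the simple trend — see the exception note.
Ge > Mg: the two effects oppose for this pair; the across-period effect wins (762 vs 738 kJ/mol).
As > Ge: As lies to the right of Ge in period 4, so the across-period effect alone puts As higher.
N > As: N sits above As in group 15, so the down-group effect alone puts N higher.
Ar > N: the two effects oppose for this pair; the across-period effect wins (1521 vs 1402 kJ/mol).
Note the exception: Mg has a higher first ionization energy than Al, contrary to the simple trend — Al's single 3p electron is easier to remove than one from Mg's filled 3s².
For reference (kJ/mol): N 1402, Mg 738, Al 578, Ar 1521, Ge 762, As 947.
So from lowest to highest: Al < Mg < Ge < As < N < Ar.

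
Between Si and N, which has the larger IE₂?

N

Consider each +1 ion: Si⁺ still has 3 valence electrons; N⁺ still has 4 valence electrons.
All are still removing valence electrons, so compare the +1 ions as you would atoms: IE_2 generally rises across a period (higher Z_eff) and falls down a group (larger shell), subject to the usual subshell exceptions.
Valence configurations: Si⁺ [Ne]3s²3p¹, N⁺ [He]2s²2p².
The numbers (kJ/mol): Si 1577, N 2856.
Putting it together, IE_2: Si < N.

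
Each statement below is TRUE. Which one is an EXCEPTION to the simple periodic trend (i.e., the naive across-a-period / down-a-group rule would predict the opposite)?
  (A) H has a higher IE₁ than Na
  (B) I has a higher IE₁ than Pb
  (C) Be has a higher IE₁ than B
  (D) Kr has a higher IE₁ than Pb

(C)

The general trend: IE₁ increases across a period and decreases down a group.
(A) H (period 1, group 1) vs Na (period 3, group 1): the stated order agrees with the simple trend.
(B) I (period 5, group 17) vs Pb (period 6, group 14): the stated order agrees with the simple trend.
(C) Be (period 2, group 2) vs B (period 2, group 13): the stated order contradicts the simple trend.
(D) Kr (period 4, group 18) vs Pb (period 6, group 14): the stated order agrees with the simple trend.
The exception is (C): removing B's lone 2p electron is easier than breaking Be's filled 2s².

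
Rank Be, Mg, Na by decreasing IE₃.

Be, Mg, Na

After 2 electrons have been removed, what remains? Be²⁺ is the bare [He] core; Mg²⁺ is the bare [Ne] core; Na²⁺ is already 1 electron into the core.
All of these are removing an electron from a noble-gas core or deeper; the smaller core (lower principal quantum number) is held far more tightly, and within a period the higher nuclear charge binds the same core more tightly.
Approximate IE_3 values (kJ/mol): Be 14849, Mg 7733, Na 6910.
Putting it together, IE_3: Na < Mg < Be.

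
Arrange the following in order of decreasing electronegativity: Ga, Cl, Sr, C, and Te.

Cl > C > Te > Ga > Sr

C is in period 2, group 14; Cl is in period 3, group 17; Ga is in period 4, group 13; Sr is in period 5, group 2; Te is in period 5, group 16.
EN rises left→right (higher Z_eff, smaller atoms) and falls top→bottom (larger, more shielded atoms).
These span different periods and groups, so the two trends combine.
Ga > Sr: both effects reinforce here, so Ga is clearly the higher of the two.
Te > Ga: period and group pull opposite ways; the across-period shift dominates (2.10 vs 1.81).
C > Te: the two effects oppose for this pair; the down-group effect wins (2.55 vs 2.10).
Cl > C: the two effects oppose for this pair; the across-period effect wins (3.16 vs 2.55).
Approximate values (Pauling): C 2.55, Cl 3.16, Ga 1.81, Sr 0.95, Te 2.10.
So from highest to lowest: Cl > C > Te > Ga > Sr.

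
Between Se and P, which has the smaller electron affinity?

P is in period 3, group 15; Se is in period 4, group 16.
Electron affinity generally becomes more exothermic across a period toward the halogens and less exothermic down a group.
A diagonal step moves right (one effect) and down (the opposite effect) at once.
Se > P: period and group pull opposite ways; the across-period shift dominates (195 vs 72 kJ/mol).
For reference (kJ/mol): P 72, Se 195.
So P has the smaller electron affinity (P < Se).

P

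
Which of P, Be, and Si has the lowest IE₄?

Si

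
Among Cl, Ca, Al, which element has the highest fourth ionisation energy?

After 3 electrons have been removed, what remains? Cl³⁺ still has 4 valence electrons; Ca³⁺ is already 1 electron into the core; Al³⁺ is the bare [Ne] core.
Pulling an electron out of a noble-gas core costs far more than removing a remaining valence electron, so Ca and Al sit at the high end of IE_4.
Tabulated IE_4 (kJ/mol): Cl 5159, Ca 6491, Al 11577.
So the fourth ionization energies run Cl < Ca < Al.

Al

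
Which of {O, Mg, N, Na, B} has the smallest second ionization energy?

The second ionization energy removes an electron from the +1 ion. For each element: O⁺ still has 5 valence electrons; Mg⁺ still has 1 valence electron; N⁺ still has 4 valence electrons; Na⁺ is the bare [Ne] core; B⁺ still has 2 valence electrons.
Core electrons are held far more tightly than valence electrons, so Na tops the IE_2 order.
Valence configurations: O⁺ [He]2s²2p³, Mg⁺ [Ne]3s¹, N⁺ [He]2s²2p², B⁺ [He]2s².
Approximate IE_2 values (kJ/mol): O 3388, Mg 1451, N 2856, Na 4562, B 2427.
So the second ionization energies run Mg < B < N < O < Na.

Mg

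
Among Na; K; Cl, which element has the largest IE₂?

IE_2 is the cost of taking one more electron from the +1 cation: Na⁺ is the bare [Ne] core; K⁺ is the bare [Ar] core; Cl⁺ still has 6 valence electrons.
Core electrons are held far more tightly than valence electrons, so K and Na top the IE_2 order.
Approximate IE_2 values (kJ/mol): Na 4562, K 3052, Cl 2298.
Overall IE_2 order: Cl < K < Na.

Na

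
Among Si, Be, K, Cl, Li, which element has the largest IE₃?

IE_3 is the cost of taking one more electron from the +2 cation: Si²⁺ still has 2 valence electrons; Be²⁺ is the bare [He] core; K²⁺ is already 1 electron into the core; Cl²⁺ still has 5 valence electrons; Li²⁺ is already 1 electron into the core.
Core electrons are held far more tightly than valence electrons, so K, Li and Be top the IE_3 order.
Valence configurations: Si²⁺ [Ne]3s², Cl²⁺ [Ne]3s²3p³.
Approximate IE_3 values (kJ/mol): Si 3232, Be 14849, K 4420, Cl 3822, Li 11815.
So the third ionization energies run Si < Cl < K < Li < Be.

Be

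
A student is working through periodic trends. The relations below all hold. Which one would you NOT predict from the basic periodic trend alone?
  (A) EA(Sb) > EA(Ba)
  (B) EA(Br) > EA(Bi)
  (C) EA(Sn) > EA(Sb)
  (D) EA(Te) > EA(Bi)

(C)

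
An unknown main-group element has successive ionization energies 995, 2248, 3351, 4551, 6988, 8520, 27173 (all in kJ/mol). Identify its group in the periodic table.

Group 16

Look for the largest jump between consecutive ionization energies: IE7/IE6 ≈ 3.2, far larger than any earlier ratio.
That jump marks the point where a core electron is being removed. So the atom has 6 valence electrons.
A main-group element with 6 valence electrons is in group 16.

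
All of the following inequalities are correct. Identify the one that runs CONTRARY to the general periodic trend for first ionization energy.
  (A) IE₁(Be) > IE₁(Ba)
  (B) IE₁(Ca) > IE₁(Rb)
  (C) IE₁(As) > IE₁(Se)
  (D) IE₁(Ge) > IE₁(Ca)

(C)

The general trend: first ionization energy increases across a period and decreases down a group.
(A) Be (period 2, group 2) vs Ba (period 6, group 2): the stated order agrees with the simple trend.
(B) Ca (period 4, group 2) vs Rb (period 5, group 1): the stated order agrees with the simple trend.
(C) As (period 4, group 15) vs Se (period 4, group 16): the stated order contradicts the simple trend.
(D) Ge (period 4, group 14) vs Ca (period 4, group 2): the stated order agrees with the simple trend.
The exception is (C): Se (4p⁴) ionizes more easily than half-filled As (4p³).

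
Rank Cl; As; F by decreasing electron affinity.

Cl > F > As

Electron affinity generally becomes more exothermic across a period toward the halogens and less exothermic down a group.
Here both period and group differ, so the two effects have to be weighed against each other.
F > As: relative to As, both the across-period and down-group shifts push F's electron affinity up.
Cl > F: this pair runs against the simple trend — see the exception note.
Note the exception: Cl has a higher electron affinity than F, contrary to the simple trend — F's small 2p subshell makes the incoming electron feel strong e⁻–e⁻ repulsion, so Cl actually releases more energy on gaining an electron.
Approximate values (kJ/mol): F 328, Cl 349, As 78.
So from highest to lowest: Cl > F > As.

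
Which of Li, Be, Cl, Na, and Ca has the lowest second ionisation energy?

IE_2 is the cost of taking one more electron from the +1 cation: Li⁺ is the bare [He] core; Be⁺ still has 1 valence electron; Cl⁺ still has 6 valence electrons; Na⁺ is the bare [Ne] core; Ca⁺ still has 1 valence electron.
Pulling an electron out of a noble-gas core costs far more than removing a remaining valence electron, so Na and Li sit at the high end of IE_2.
Valence configurations: Be⁺ [He]2s¹, Cl⁺ [Ne]3s²3p⁴, Ca⁺ [Ar]4s¹.
The numbers (kJ/mol): Li 7298, Be 1757, Cl 2298, Na 4562, Ca 1145.
Overall IE_2 order: Ca < Be < Cl < Na < Li.

Ca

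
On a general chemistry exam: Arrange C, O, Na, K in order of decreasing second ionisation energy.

The second ionization energy removes an electron from the +1 ion. For each element: C⁺ still has 3 valence electrons; O⁺ still has 5 valence electrons; Na⁺ is the bare [Ne] core; K⁺ is the bare [Ar] core.
Usually core removal costs more than valence removal, but here the competition is close: a tightly held n=2 valence electron can cost more to remove than an n=3 core electron, so the actual values have to decide it.
Valence configurations: C⁺ [He]2s²2p¹, O⁺ [He]2s²2p³.
The numbers (kJ/mol): C 2353, O 3388, Na 4562, K 3052.
So the second ionization energies run C < K < O < Na.

Na > O > K > C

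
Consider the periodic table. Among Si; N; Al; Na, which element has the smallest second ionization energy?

IE_2 is the cost of taking one more electron from the +1 cation: Si⁺ still has 3 valence electrons; N⁺ still has 4 valence electrons; Al⁺ still has 2 valence electrons; Na⁺ is the bare [Ne] core.
Core electrons are held far more tightly than valence electrons, so Na tops the IE_2 order.
Valence configurations: Si⁺ [Ne]3s²3p¹, N⁺ [He]2s²2p², Al⁺ [Ne]3s².
Si⁺ loses a lone 3p electron whereas Al⁺ must break into a filled 3s² pair, so IE_2(Al) > IE_2(Si) even though Si has the higher nuclear charge.
The numbers (kJ/mol): Si 1577, N 2856, Al 1817, Na 4562.
Overall IE_2 order: Si < Al < N < Na.

Si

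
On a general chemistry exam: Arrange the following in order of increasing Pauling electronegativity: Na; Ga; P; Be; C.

Be is in period 2, group 2; C is in period 2, group 14; Na is in period 3, group 1; P is in period 3, group 15; Ga is in period 4, group 13.
Atoms toward the upper right of the periodic table pull bonding electrons most strongly.
Here both period and group differ, so the two effects have to be weighed against each other.
Be > Na: both effects reinforce here, so Be is clearly the higher of the two.
Ga > Be: the two effects oppose for this pair; the across-period effect wins (1.81 vs 1.57).
P > Ga: both effects reinforce here, so P is clearly the higher of the two.
C > P: period and group pull opposite ways; the down-group shift dominates (2.55 vs 2.19).
Approximate values (Pauling): Be 1.57, C 2.55, Na 0.93, P 2.19, Ga 1.81.
So from lowest to highest: Na < Be < Ga < P < C.

Na < Be < Ga < P < C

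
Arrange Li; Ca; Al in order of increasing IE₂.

Ca < Al < Li

After 1 electron has been removed, what remains? Li⁺ is the bare [He] core; Ca⁺ still has 1 valence electron; Al⁺ still has 2 valence electrons.
Core electrons are held far more tightly than valence electrons, so Li tops the IE_2 order.
Valence configurations: Ca⁺ [Ar]4s¹, Al⁺ [Ne]3s².
The numbers (kJ/mol): Li 7298, Ca 1145, Al 1817.
Overall IE_2 order: Ca < Al < Li.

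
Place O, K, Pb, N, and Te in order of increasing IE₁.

K < Pb < Te < O < N

N is in period 2, group 15; O is in period 2, group 16; K is in period 4, group 1; Te is in period 5, group 16; Pb is in period 6, group 14.
Removing the outermost electron gets harder across a period and easier down a group.
Neither a single period nor a single group — weigh both effects.
Pb > K: period and group pull opposite ways; the across-period shift dominates (716 vs 419 kJ/mol).
Te > Pb: relative to Pb, both the across-period and down-group shifts push Te's first ionization energy up.
O > Te: they share group 16; the group trend gives O the larger value.
N > O: this pair runs against the simple trend — see the exception note.
Note the exception: N has a higher first ionization energy than O, contrary to the simple trend — pairing an electron in O's 2p⁴ costs repulsion energy, so O ionizes more easily than half-filled N (2p³).
Tabulated first ionization energy (kJ/mol): N 1402, O 1314, K 419, Te 869, Pb 716.
So from lowest to highest: K < Pb < Te < O < N.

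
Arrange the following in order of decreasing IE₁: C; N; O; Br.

C is in period 2, group 14; N is in period 2, group 15; O is in period 2, group 16; Br is in period 4, group 17.
IE₁ increases left→right with effective nuclear charge and decreases top→bottom as the valence shell moves farther out.
These span different periods and groups, so the two trends combine.
Br > C: the two effects oppose for this pair; the across-period effect wins (1140 vs 1086 kJ/mol).
O > Br: the two effects oppose for this pair; the down-group effect wins (1314 vs 1140 kJ/mol).
N > O: this pair runs against the simple trend — see the exception note.
Note the exception: N has a higher first ionization energy than O, contrary to the simple trend — pairing an electron in O's 2p⁴ costs repulsion energy, so O ionizes more easily than half-filled N (2p³).
Approximate values (kJ/mol): C 1086, N 1402, O 1314, Br 1140.
So from highest to lowest: N > O > Br > C.

N > O > Br > C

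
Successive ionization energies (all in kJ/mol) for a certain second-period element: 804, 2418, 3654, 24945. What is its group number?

Group 13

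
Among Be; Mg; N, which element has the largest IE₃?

Consider each +2 ion: Be²⁺ is the bare [He] core; Mg²⁺ is the bare [Ne] core; N²⁺ still has 3 valence electrons.
Core electrons are held far more tightly than valence electrons, so Mg and Be top the IE_3 order.
The numbers (kJ/mol): Be 14849, Mg 7733, N 4578.
So the third ionization energies run N < Mg < Be.

Be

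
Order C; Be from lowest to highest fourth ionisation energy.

C, Be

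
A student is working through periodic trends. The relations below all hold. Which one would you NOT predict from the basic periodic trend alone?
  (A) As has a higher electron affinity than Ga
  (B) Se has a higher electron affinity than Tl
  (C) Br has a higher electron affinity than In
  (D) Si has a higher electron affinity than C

The general trend: electron affinity increases across a period and decreases down a group.
(A) As (period 4, group 15) vs Ga (period 4, group 13): the stated order agrees with the simple trend.
(B) Se (period 4, group 16) vs Tl (period 6, group 13): the stated order agrees with the simple trend.
(C) Br (period 4, group 17) vs In (period 5, group 13): the stated order agrees with the simple trend.
(D) Si (period 3, group 14) vs C (period 2, group 14): the stated order contradicts the simple trend.
The exception is (D): Si's larger, more diffuse 3p orbitals accept an added electron slightly more readily than C's compact 2p.

(D)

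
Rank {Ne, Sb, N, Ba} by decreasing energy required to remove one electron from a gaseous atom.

Ne, N, Sb, Ba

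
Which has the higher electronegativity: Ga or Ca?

Electronegativity increases across a period and decreases down a group, tracking effective nuclear charge and atomic size.
All lie in period 4, so electronegativity increases left to right.
So Ga has the higher electronegativity (Ga > Ca).

Ga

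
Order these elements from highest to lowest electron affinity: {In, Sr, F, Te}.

F is in period 2, group 17; Sr is in period 5, group 2; In is in period 5, group 13; Te is in period 5, group 16.
Adding an electron releases more energy for atoms nearer the top right (short of the noble gases).
Here both period and group differ, so the two effects have to be weighed against each other.
In > Sr: both are in period 5; the period trend gives In the larger value.
Te > In: Te lies to the right of In in period 5, so the across-period effect alone puts Te higher.
F > Te: both effects reinforce here, so F is clearly the higher of the two.
Tabulated electron affinity (kJ/mol): F 328, Sr 5, In 29, Te 190.
So from highest to lowest: F > Te > In > Sr.

F, Te, In, Sr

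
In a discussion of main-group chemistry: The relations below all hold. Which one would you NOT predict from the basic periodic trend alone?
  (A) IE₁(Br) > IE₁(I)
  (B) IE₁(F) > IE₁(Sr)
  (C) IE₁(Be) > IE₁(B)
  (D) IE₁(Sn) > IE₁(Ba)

(C)

The general trend: first ionisation energy increases across a period and decreases down a group.
(A) Br (period 4, group 17) vs I (period 5, group 17): the stated order agrees with the simple trend.
(B) F (period 2, group 17) vs Sr (period 5, group 2): the stated order agrees with the simple trend.
(C) Be (period 2, group 2) vs B (period 2, group 13): the stated order contradicts the simple trend.
(D) Sn (period 5, group 14) vs Ba (period 6, group 2): the stated order agrees with the simple trend.
The exception is (C): removing B's lone 2p electron is easier than breaking Be's filled 2s².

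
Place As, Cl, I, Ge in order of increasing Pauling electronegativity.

Ge, As, I, Cl

EN rises left→right (higher Z_eff, smaller atoms) and falls top→bottom (larger, more shielded atoms).
Here both period and group differ, so the two effects have to be weighed against each other.
As > Ge: As lies to the right of Ge in period 4, so the across-period effect alone puts As higher.
I > As: the two effects oppose for this pair; the across-period effect wins (2.66 vs 2.18).
Cl > I: they share group 17; the group trend gives Cl the larger value.
For reference (Pauling): Cl 3.16, Ge 2.01, As 2.18, I 2.66.
So from lowest to highest: Ge < As < I < Cl.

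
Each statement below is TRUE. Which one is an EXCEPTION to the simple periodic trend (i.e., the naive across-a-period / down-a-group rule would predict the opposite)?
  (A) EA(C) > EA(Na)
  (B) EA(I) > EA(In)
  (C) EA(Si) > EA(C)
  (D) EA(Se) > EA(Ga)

The general trend: electron affinity increases across a period and decreases down a group.
(A) C (period 2, group 14) vs Na (period 3, group 1): the stated order agrees with the simple trend.
(B) I (period 5, group 17) vs In (period 5, group 13): the stated order agrees with the simple trend.
(C) Si (period 3, group 14) vs C (period 2, group 14): the stated order contradicts the simple trend.
(D) Se (period 4, group 16) vs Ga (period 4, group 13): the stated order agrees with the simple trend.
The exception is (C): Si's larger, more diffuse 3p orbitals accept an added electron slightly more readily than C's compact 2p.

(C)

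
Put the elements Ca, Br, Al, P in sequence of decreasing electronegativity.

Br, P, Al, Ca

Al is in period 3, group 13; P is in period 3, group 15; Ca is in period 4, group 2; Br is in period 4, group 17.
Smaller atoms with higher effective nuclear charge are more electronegative.
Here both period and group differ, so the two effects have to be weighed against each other.
Al > Ca: both effects reinforce here, so Al is clearly the higher of the two.
P > Al: both are in period 3; the period trend gives P the larger value.
Br > P: period and group pull opposite ways; the across-period shift dominates (2.96 vs 2.19).
Approximate values (Pauling): Al 1.61, P 2.19, Ca 1.00, Br 2.96.
So from highest to lowest: Br > P > Al > Ca.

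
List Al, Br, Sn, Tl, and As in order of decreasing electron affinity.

Adding an electron releases more energy for atoms nearer the top right (short of the noble gases).
Here both period and group differ, so the two effects have to be weighed against each other.
Al > Tl: they share group 13; the group trend gives Al the larger value.
As > Al: period and group pull opposite ways; the across-period shift dominates (78 vs 42 kJ/mol).
Sn > As: this pair runs against the simple trend — see the exception note.
Br > Sn: relative to Sn, both the across-period and down-group shifts push Br's electron affinity up.
Note the exception: Sn has a higher electron affinity than As, contrary to the simple trend — adding an electron to As's half-filled np³ subshell costs electron-pairing energy.
Approximate values (kJ/mol): Al 42, As 78, Br 325, Sn 107, Tl 19.
So from highest to lowest: Br > Sn > As > Al > Tl.

Br > Sn > As > Al > Tl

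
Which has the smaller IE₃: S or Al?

Al

IE_3 is the cost of taking one more electron from the +2 cation: S²⁺ still has 4 valence electrons; Al²⁺ still has 1 valence electron.
All are still removing valence electrons, so compare the +2 ions as you would atoms: IE_3 generally rises across a period (higher Z_eff) and falls down a group (larger shell), subject to the usual subshell exceptions.
Valence configurations: S²⁺ [Ne]3s²3p², Al²⁺ [Ne]3s¹.
Approximate IE_3 values (kJ/mol): S 3357, Al 2745.
Hence IE_3: Al < S.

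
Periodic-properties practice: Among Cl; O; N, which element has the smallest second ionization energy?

After 1 electron has been removed, what remains? Cl⁺ still has 6 valence electrons; O⁺ still has 5 valence electrons; N⁺ still has 4 valence electrons.
All are still removing valence electrons, so compare the +1 ions as you would atoms: IE_2 generally rises across a period (higher Z_eff) and falls down a group (larger shell), subject to the usual subshell exceptions.
Valence configurations: Cl⁺ [Ne]3s²3p⁴, O⁺ [He]2s²2p³, N⁺ [He]2s²2p².
Approximate IE_2 values (kJ/mol): Cl 2298, O 3388, N 2856.
Putting it together, IE_2: Cl < N < O.

Cl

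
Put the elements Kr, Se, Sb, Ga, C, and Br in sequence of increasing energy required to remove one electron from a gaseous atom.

C is in period 2, group 14; Ga is in period 4, group 13; Se is in period 4, group 16; Br is in period 4, group 17; Kr is in period 4, group 18; Sb is in period 5, group 15.
IE₁ increases left→right with effective nuclear charge and decreases top→bottom as the valence shell moves farther out.
Here both period and group differ, so the two effects have to be weighed against each other.
Sb > Ga: the two effects oppose for this pair; the across-period effect wins (831 vs 579 kJ/mol).
Se > Sb: relative to Sb, both the across-period and down-group shifts push Se's first ionization energy up.
C > Se: period and group pull opposite ways; the down-group shift dominates (1086 vs 941 kJ/mol).
Br > C: the two effects oppose for this pair; the across-period effect wins (1140 vs 1086 kJ/mol).
Kr > Br: both are in period 4; the period trend gives Kr the larger value.
Approximate values (kJ/mol): C 1086, Ga 579, Se 941, Br 1140, Kr 1351, Sb 831.
So from lowest to highest: Ga < Sb < Se < C < Br < Kr.

Ga < Sb < Se < C < Br < Kr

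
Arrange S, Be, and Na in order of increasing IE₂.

Be, S, Na

Consider each +1 ion: S⁺ still has 5 valence electrons; Be⁺ still has 1 valence electron; Na⁺ is the bare [Ne] core.
Pulling an electron out of a noble-gas core costs far more than removing a remaining valence electron, so Na sits at the high end of IE_2.
Valence configurations: S⁺ [Ne]3s²3p³, Be⁺ [He]2s¹.
Tabulated IE_2 (kJ/mol): S 2252, Be 1757, Na 4562.
Overall IE_2 order: Be < S < Na.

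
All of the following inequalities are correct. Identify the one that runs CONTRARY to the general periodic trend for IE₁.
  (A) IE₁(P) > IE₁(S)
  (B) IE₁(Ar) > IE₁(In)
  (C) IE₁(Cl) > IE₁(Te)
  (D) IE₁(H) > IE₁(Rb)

(A)

The general trend: IE₁ increases across a period and decreases down a group.
(A) P (period 3, group 15) vs S (period 3, group 16): the stated order contradicts the simple trend.
(B) Ar (period 3, group 18) vs In (period 5, group 13): the stated order agrees with the simple trend.
(C) Cl (period 3, group 17) vs Te (period 5, group 16): the stated order agrees with the simple trend.
(D) H (period 1, group 1) vs Rb (period 5, group 1): the stated order agrees with the simple trend.
The exception is (A): S (3p⁴) ionizes more easily than half-filled P (3p³) because the paired 3p electron in S is pushed out by e⁻–e⁻ repulsion.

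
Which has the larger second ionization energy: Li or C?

Li

After 1 electron has been removed, what remains? Li⁺ is the bare [He] core; C⁺ still has 3 valence electrons.
Pulling an electron out of a noble-gas core costs far more than removing a remaining valence electron, so Li sits at the high end of IE_2.
Approximate IE_2 values (kJ/mol): Li 7298, C 2353.
Overall IE_2 order: C < Li.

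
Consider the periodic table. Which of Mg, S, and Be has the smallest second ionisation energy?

Consider each +1 ion: Mg⁺ still has 1 valence electron; S⁺ still has 5 valence electrons; Be⁺ still has 1 valence electron.
All are still removing valence electrons, so compare the +1 ions as you would atoms: IE_2 generally rises across a period (higher Z_eff) and falls down a group (larger shell), subject to the usual subshell exceptions.
Valence configurations: Mg⁺ [Ne]3s¹, S⁺ [Ne]3s²3p³, Be⁺ [He]2s¹.
The numbers (kJ/mol): Mg 1451, S 2252, Be 1757.
So the second ionization energies run Mg < Be < S.

Mg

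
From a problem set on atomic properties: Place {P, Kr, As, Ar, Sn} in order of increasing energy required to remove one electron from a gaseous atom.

P is in period 3, group 15; Ar is in period 3, group 18; As is in period 4, group 15; Kr is in period 4, group 18; Sn is in period 5, group 14.
Removing the outermost electron gets harder across a period and easier down a group.
Here both period and group differ, so the two effects have to be weighed against each other.
As > Sn: relative to Sn, both the across-period and down-group shifts push As's first ionization energy up.
P > As: they share group 15; the group trend gives P the larger value.
Kr > P: the two effects oppose for this pair; the across-period effect wins (1351 vs 1012 kJ/mol).
Ar > Kr: they share group 18; the group trend gives Ar the larger value.
Approximate values (kJ/mol): P 1012, Ar 1521, As 947, Kr 1351, Sn 709.
So from lowest to highest: Sn < As < P < Kr < Ar.

Sn < As < P < Kr < Ar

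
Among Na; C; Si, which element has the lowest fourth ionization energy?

Si

Consider each +3 ion: Na³⁺ is already 2 electrons into the core; C³⁺ still has 1 valence electron; Si³⁺ still has 1 valence electron.
Breaking into a closed-shell core is much more expensive than removing a leftover valence electron — Na has the largest IE_4 here.
Valence configurations: C³⁺ [He]2s¹, Si³⁺ [Ne]3s¹.
The numbers (kJ/mol): Na 9543, C 6223, Si 4356.
So the fourth ionization energies run Si < C < Na.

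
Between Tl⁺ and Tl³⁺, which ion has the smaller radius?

Tl³⁺

Both ions have Z = 81 protons, but Tl³⁺ has lost more electrons, so its remaining electrons feel a larger effective nuclear charge per electron and are pulled in more tightly.
Higher positive charge → smaller ion, so Tl⁺ > Tl³⁺.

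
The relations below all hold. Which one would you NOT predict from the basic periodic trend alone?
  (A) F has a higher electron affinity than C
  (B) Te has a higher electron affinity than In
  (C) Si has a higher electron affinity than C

The general trend: electron affinity increases across a period and decreases down a group.
(A) F (period 2, group 17) vs C (period 2, group 14): the stated order agrees with the simple trend.
(B) Te (period 5, group 16) vs In (period 5, group 13): the stated order agrees with the simple trend.
(C) Si (period 3, group 14) vs C (period 2, group 14): the stated order contradicts the simple trend.
The exception is (C): Si's larger, more diffuse 3p orbitals accept an added electron slightly more readily than C's compact 2p.

(C)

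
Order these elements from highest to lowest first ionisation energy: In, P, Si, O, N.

N > O > P > Si > In

N is in period 2, group 15; O is in period 2, group 16; Si is in period 3, group 14; P is in period 3, group 15; In is in period 5, group 13.
Across a period the outer electron is held more tightly (higher IE₁); down a group it sits in a higher shell, more shielded, and comes off more easily.
Here both period and group differ, so the two effects have to be weighed against each other.
Si > In: both effects reinforce here, so Si is clearly the higher of the two.
P > Si: both are in period 3; the period trend gives P the larger value.
O > P: both effects reinforce here, so O is clearly the higher of the two.
N > O: this pair runs against the simple trend — see the exception note.
Note the exception: N has a higher first ionization energy than O, contrary to the simple trend — pairing an electron in O's 2p⁴ costs repulsion energy, so O ionizes more easily than half-filled N (2p³).
Approximate values (kJ/mol): N 1402, O 1314, Si 786, P 1012, In 558.
So from highest to lowest: N > O > P > Si > In.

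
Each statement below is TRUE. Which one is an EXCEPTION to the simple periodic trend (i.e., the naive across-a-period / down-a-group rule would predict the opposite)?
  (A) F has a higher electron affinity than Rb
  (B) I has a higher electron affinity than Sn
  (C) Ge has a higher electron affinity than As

(C)

The general trend: electron affinity increases across a period and decreases down a group.
(A) F (period 2, group 17) vs Rb (period 5, group 1): the stated order agrees with the simple trend.
(B) I (period 5, group 17) vs Sn (period 5, group 14): the stated order agrees with the simple trend.
(C) Ge (period 4, group 14) vs As (period 4, group 15): the stated order contradicts the simple trend.
The exception is (C): adding an electron to As's half-filled 4p³ is unfavourable, so Ge (4p²) has the more exothermic EA.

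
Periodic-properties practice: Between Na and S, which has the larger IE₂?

IE_2 is the cost of taking one more electron from the +1 cation: Na⁺ is the bare [Ne] core; S⁺ still has 5 valence electrons.
Pulling an electron out of a noble-gas core costs far more than removing a remaining valence electron, so Na sits at the high end of IE_2.
Tabulated IE_2 (kJ/mol): Na 4562, S 2252.
Overall IE_2 order: S < Na.

Na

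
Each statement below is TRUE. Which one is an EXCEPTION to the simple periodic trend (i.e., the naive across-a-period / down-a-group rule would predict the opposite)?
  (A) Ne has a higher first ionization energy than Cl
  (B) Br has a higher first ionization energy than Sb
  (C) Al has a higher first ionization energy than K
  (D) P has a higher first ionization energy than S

The general trend: first ionization energy increases across a period and decreases down a group.
(A) Ne (period 2, group 18) vs Cl (period 3, group 17): the stated order agrees with the simple trend.
(B) Br (period 4, group 17) vs Sb (period 5, group 15): the stated order agrees with the simple trend.
(C) Al (period 3, group 13) vs K (period 4, group 1): the stated order agrees with the simple trend.
(D) P (period 3, group 15) vs S (period 3, group 16): the stated order contradicts the simple trend.
The exception is (D): S (3p⁴) ionizes more easily than half-filled P (3p³) because the paired 3p electron in S is pushed out by e⁻–e⁻ repulsion.

(D)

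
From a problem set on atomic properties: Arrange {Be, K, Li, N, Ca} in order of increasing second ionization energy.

Ca < Be < N < K < Li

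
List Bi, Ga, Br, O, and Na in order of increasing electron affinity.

Electron affinity generally becomes more exothermic across a period toward the halogens and less exothermic down a group.
Here both period and group differ, so the two effects have to be weighed against each other.
Na > Ga: the two effects oppose for this pair; the down-group effect wins (53 vs 29 kJ/mol).
Bi > Na: the two effects oppose for this pair; the across-period effect wins (91 vs 53 kJ/mol).
O > Bi: relative to Bi, both the across-period and down-group shifts push O's electron affinity up.
Br > O: period and group pull opposite ways; the across-period shift dominates (325 vs 141 kJ/mol).
Approximate values (kJ/mol): O 141, Na 53, Ga 29, Br 325, Bi 91.
So from lowest to highest: Ga < Na < Bi < O < Br.

Ga < Na < Bi < O < Br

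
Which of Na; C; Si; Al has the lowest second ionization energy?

Si

IE_2 is the cost of taking one more electron from the +1 cation: Na⁺ is the bare [Ne] core; C⁺ still has 3 valence electrons; Si⁺ still has 3 valence electrons; Al⁺ still has 2 valence electrons.
Pulling an electron out of a noble-gas core costs far more than removing a remaining valence electron, so Na sits at the high end of IE_2.
Valence configurations: C⁺ [He]2s²2p¹, Si⁺ [Ne]3s²3p¹, Al⁺ [Ne]3s².
Si⁺ loses a lone 3p electron whereas Al⁺ must break into a filled 3s² pair, so IE_2(Al) > IE_2(Si) even though Si has the higher nuclear charge.
Tabulated IE_2 (kJ/mol): Na 4562, C 2353, Si 1577, Al 1817.
Overall IE_2 order: Si < Al < C < Na.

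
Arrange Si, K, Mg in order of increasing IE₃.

After 2 electrons have been removed, what remains? Si²⁺ still has 2 valence electrons; K²⁺ is already 1 electron into the core; Mg²⁺ is the bare [Ne] core.
Core electrons are held far more tightly than valence electrons, so K and Mg top the IE_3 order.
The numbers (kJ/mol): Si 3232, K 4420, Mg 7733.
Overall IE_3 order: Si < K < Mg.

Si < K < Mg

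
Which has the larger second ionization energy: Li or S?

Li

IE_2 is the cost of taking one more electron from the +1 cation: Li⁺ is the bare [He] core; S⁺ still has 5 valence electrons.
Core electrons are held far more tightly than valence electrons, so Li tops the IE_2 order.
Approximate IE_2 values (kJ/mol): Li 7298, S 2252.
Putting it together, IE_2: S < Li.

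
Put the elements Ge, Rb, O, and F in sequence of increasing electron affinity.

Rb < Ge < O < F

EA tends to increase across a period and decrease down a group, though the pattern is less regular than for IE or radius.
These span different periods and groups, so the two trends combine.
Ge > Rb: relative to Rb, both the across-period and down-group shifts push Ge's electron affinity up.
O > Ge: both effects reinforce here, so O is clearly the higher of the two.
F > O: F lies to the right of O in period 2, so the across-period effect alone puts F higher.
For reference (kJ/mol): O 141, F 328, Ge 119, Rb 47.
So from lowest to highest: Rb < Ge < O < F.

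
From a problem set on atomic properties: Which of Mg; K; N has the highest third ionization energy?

After 2 electrons have been removed, what remains? Mg²⁺ is the bare [Ne] core; K²⁺ is already 1 electron into the core; N²⁺ still has 3 valence electrons.
Usually core removal costs more than valence removal, but here the competition is close: a tightly held n=2 valence electron can cost more to remove than an n=3 core electron, so the actual values have to decide it.
The numbers (kJ/mol): Mg 7733, K 4420, N 4578.
Overall IE_3 order: K < N < Mg.

Mg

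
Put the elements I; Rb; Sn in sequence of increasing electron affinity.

Rb is in period 5, group 1; Sn is in period 5, group 14; I is in period 5, group 17.
Electron affinity generally becomes more exothermic across a period toward the halogens and less exothermic down a group.
All lie in period 5, so electron affinity increases left to right.
So from lowest to highest: Rb < Sn < I.

Rb < Sn < I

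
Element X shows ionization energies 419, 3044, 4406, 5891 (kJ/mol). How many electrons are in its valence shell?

1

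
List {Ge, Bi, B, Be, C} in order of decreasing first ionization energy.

C > Be > B > Ge > Bi

Be is in period 2, group 2; B is in period 2, group 13; C is in period 2, group 14; Ge is in period 4, group 14; Bi is in period 6, group 15.
Across a period the outer electron is held more tightly (higher IE₁); down a group it sits in a higher shell, more shielded, and comes off more easily.
Neither a single period nor a single group — weigh both effects.
Ge > Bi: the two effects oppose for this pair; the down-group effect wins (762 vs 703 kJ/mol).
B > Ge: the two effects oppose for this pair; the down-group effect wins (801 vs 762 kJ/mol).
Be > B: this pair runs against the simple trend — see the exception note.
C > Be: C lies to the right of Be in period 2, so the across-period effect alone puts C higher.
Note the exception: Be has a higher first ionization energy than B, contrary to the simple trend — removing B's lone 2p electron is easier than breaking Be's filled 2s².
Tabulated first ionization energy (kJ/mol): Be 900, B 801, C 1086, Ge 762, Bi 703.
So from highest to lowest: C > Be > B > Ge > Bi.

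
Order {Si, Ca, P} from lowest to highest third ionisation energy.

P < Si < Ca

After 2 electrons have been removed, what remains? Si²⁺ still has 2 valence electrons; Ca²⁺ is the bare [Ar] core; P²⁺ still has 3 valence electrons.
Core electrons are held far more tightly than valence electrons, so Ca tops the IE_3 order.
Valence configurations: Si²⁺ [Ne]3s², P²⁺ [Ne]3s²3p¹.
P²⁺ loses a lone 3p electron whereas Si²⁺ must break into a filled 3s² pair, so IE_3(Si) > IE_3(P) even though P has the higher nuclear charge.
Approximate IE_3 values (kJ/mol): Si 3232, Ca 4912, P 2914.
Hence IE_3: P < Si < Ca.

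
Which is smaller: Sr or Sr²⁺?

Forming Sr²⁺ removes 2 electrons from Sr. Fewer electrons for the same nuclear charge means less shielding and a higher Z_eff on the remaining electrons, and for main-group metals the entire outer shell is lost.
A cation is smaller than its parent atom: Sr²⁺ < Sr.

Sr²⁺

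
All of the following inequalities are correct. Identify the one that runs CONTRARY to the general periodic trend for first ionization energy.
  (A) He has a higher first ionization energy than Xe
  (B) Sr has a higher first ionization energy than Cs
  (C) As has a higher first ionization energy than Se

(C)

The general trend: first ionization energy increases across a period and decreases down a group.
(A) He (period 1, group 18) vs Xe (period 5, group 18): the stated order agrees with the simple trend.
(B) Sr (period 5, group 2) vs Cs (period 6, group 1): the stated order agrees with the simple trend.
(C) As (period 4, group 15) vs Se (period 4, group 16): the stated order contradicts the simple trend.
The exception is (C): Se (4p⁴) ionizes more easily than half-filled As (4p³).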